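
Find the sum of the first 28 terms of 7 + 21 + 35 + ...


aₙ = 7 + (28-1)×14 = 385
Sₙ = n(a₁+aₙ)/2 = 28×(7+385)/2
= 28×392/2 = 5488

S_28 = 5488


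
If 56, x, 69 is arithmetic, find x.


AM = (56 + 69)/2 = 125/2 = 62.5

AM = 62.5


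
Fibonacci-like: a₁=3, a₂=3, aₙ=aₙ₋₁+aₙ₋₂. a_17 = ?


Computing iteratively: 3, 3, 6, 9, 15, 24, 39, 63, 102, 165, 267, 432, ...
a_17 = 4791

a_17 = 4791


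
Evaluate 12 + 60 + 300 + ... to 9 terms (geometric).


Sₙ = 12×(5^9 - 1)/(5 - 1)
= 12×(1953125 - 1)/4
= 12×1953124/4
= 5859372

S_9 = 5859372


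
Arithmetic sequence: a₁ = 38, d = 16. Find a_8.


aₙ = a₁ + (n-1)d
= 38 + (8-1)×16
= 38 + 112
= 150

a_8 = 150


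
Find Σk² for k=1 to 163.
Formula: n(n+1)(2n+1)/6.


n = 163
n(n+1)(2n+1)/6 = 163×164×327/6
= 8741364/6 = 1456894

Σk² = 1456894


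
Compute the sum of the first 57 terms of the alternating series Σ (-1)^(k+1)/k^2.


S = 1 - 1/4 + 1/9 - 1/16 + 1/25 - 1/36 + 1/49 - 1/64 ± ...
= 0.8226
(Full series converges to +π²/12 ≈ +0.8225)

S_57 = 0.8226


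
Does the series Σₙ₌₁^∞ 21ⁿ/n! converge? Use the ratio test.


aₙ = 21^n/n!
a_{n+1}/aₙ = 21^(n+1)/(n+1)! × n!/21^n
= 21/(n+1)
L = lim(n→∞) 21/(n+1) = 0
L < 1 → series CONVERGES

Converges (ratio test: L = 0 < 1)


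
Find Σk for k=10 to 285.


Σₖ₌10^285 k = Σₖ₌₁^285 k − Σₖ₌₁^9 k
= 285·286/2 − 9·10/2
= 40755 − 45 = 40710

Σk = 40710


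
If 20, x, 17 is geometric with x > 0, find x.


GM = √(20×17) = √340 = 18.4391

GM = 18.4391


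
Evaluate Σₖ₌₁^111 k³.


n(n+1)/2 = 111×112/2 = 6216
Σk³ = 6216² = 38638656

Σk³ = 38638656


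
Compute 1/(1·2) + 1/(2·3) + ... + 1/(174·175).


1/(k(k+1)) = 1/k - 1/(k+1) (partial fractions)
Telescoping: Σ = 1 - 1/175 = 174/175

Sum = 174/175


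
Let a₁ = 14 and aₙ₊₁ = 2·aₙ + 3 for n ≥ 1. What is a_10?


Computing step by step:
a_1 = 14
a_2 = 31
a_3 = 65
a_4 = 133
a_5 = 269
a_6 = 541
a_7 = 1085
a_8 = 2173
a_9 = 4349
a_10 = 8701


a_10 = 8701


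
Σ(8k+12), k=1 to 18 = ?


Σ(8k+12) = 8·Σk + 12·n
= 8·171 + 12·18
= 1368 + 216 = 1584

Σ = 1584


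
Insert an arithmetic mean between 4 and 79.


AM = (4 + 79)/2 = 83/2 = 41.5

AM = 41.5


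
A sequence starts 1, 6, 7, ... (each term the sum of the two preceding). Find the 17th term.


Computing iteratively: 1, 6, 7, 13, 20, 33, 53, 86, 139, 225, 364, 589, ...
a_17 = 6532

a_17 = 6532


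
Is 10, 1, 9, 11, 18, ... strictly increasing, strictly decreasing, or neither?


Differences: -9, 8, 2, 7
Difference at position 2 is +8 (> 0) but position 1 is -9 (< 0) — sequence both rises and falls
→ NOT monotonic

Not monotonic


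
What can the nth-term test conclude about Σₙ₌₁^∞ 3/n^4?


lim(n→∞) 3/n^4 = 0
lim aₙ = 0 → nth-term test is INCONCLUSIVE
(Need other tests; this is actually a convergent p-series with p=4 > 1)

Inconclusive (lim aₙ = 0; need another test)


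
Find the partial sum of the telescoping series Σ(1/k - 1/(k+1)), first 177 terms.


Telescoping: adjacent terms cancel.
= 1/1 - 1/178
= 1 - 1/178 = 177/178

Sum = 177/178


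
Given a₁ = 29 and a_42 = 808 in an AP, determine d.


d = (aₙ - a₁)/(n-1)
= (808 - 29)/(42-1)
= 779/41 = 19

d = 19


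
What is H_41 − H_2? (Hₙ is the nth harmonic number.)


Σₖ₌3^41 1/k = 1/3 + 1/4 + 1/5 + ... + 1/41
= 55819190615098733/19914562703599200
≈ 2.8029

Sum = 55819190615098733/19914562703599200 ≈ 2.8029


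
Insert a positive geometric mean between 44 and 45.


GM = √(44×45) = √1980 = 44.4972

GM = 44.4972


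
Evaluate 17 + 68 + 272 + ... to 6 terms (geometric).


Sₙ = 17×(4^6 - 1)/(4 - 1)
= 17×(4096 - 1)/3
= 17×4095/3
= 23205

S_6 = 23205


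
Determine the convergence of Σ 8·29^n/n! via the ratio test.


aₙ = 8·29^n/n!
a_{n+1}/aₙ = 29^(n+1)/(n+1)! × n!/29^n  (constant 8 cancels)
= 29/(n+1)
L = lim(n→∞) 29/(n+1) = 0
L < 1 → series CONVERGES

Converges (ratio test: L = 0 < 1)


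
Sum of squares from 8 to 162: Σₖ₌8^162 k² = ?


Σₖ₌8^162 k² = Σₖ₌₁^162 k² − Σₖ₌₁^7 k²
= 162·163·325/6 − 7·8·15/6
= 1430325 − 140 = 1430185

Σk² = 1430185


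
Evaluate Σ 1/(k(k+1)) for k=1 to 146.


1/(k(k+1)) = 1/k - 1/(k+1) (partial fractions)
Telescoping: Σ = 1 - 1/147 = 146/147

Sum = 146/147


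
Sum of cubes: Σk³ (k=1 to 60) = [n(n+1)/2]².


n(n+1)/2 = 60×61/2 = 1830
Σk³ = 1830² = 3348900

Σk³ = 3348900


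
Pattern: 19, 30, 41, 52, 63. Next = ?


Pattern: arithmetic (d=11)
Terms: 19, 30, 41, 52, 63
Next term = 74

Next term = 74


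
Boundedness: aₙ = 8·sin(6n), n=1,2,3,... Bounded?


For all n, -1 ≤ sin(6n) ≤ 1, so -8 ≤ 8·sin(6n) ≤ 8
Lower bound: -8, Upper bound: 8
The sequence IS bounded

Bounded (-8 ≤ aₙ ≤ 8)


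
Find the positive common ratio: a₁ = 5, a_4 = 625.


r^(n-1) = aₙ/a₁
r^3 = 625/5 = 125
r = 125^(1/3)
= 5

r = 5


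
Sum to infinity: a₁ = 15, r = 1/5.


S∞ = a₁/(1-r) = 15/(1 - 1/5)
= 15/(4/5)
= 75/4

S∞ = 75/4


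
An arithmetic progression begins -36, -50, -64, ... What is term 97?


aₙ = a₁ + (n-1)d
= -36 + (97-1)×-14
= -36 - 1344
= -1380

a_97 = -1380


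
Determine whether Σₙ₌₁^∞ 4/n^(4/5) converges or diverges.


p-series test: Σ c/n^p converges if p > 1, diverges if p ≤ 1 (constant c > 0 doesn't affect convergence).
p = 4/5
4/5 ≤ 1 → DIVERGES

Diverges (p = 4/5 ≤ 1)


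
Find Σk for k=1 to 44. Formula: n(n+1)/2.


n(n+1)/2 = 44×45/2 = 1980/2 = 990

Σk = 990


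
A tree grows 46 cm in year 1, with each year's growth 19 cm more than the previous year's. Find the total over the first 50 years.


aₙ = 46 + (50-1)×19 = 977
Sₙ = n(a₁+aₙ)/2 = 50×(46+977)/2
= 50×1023/2 = 25575

S_50 = 25575


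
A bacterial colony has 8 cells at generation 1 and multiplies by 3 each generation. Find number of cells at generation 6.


aₙ = a₁·r^(n-1)
= 8×3^5
= 8×243
= 1944

a_6 = 1944


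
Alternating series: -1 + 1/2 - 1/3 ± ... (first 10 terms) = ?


S = -1 + 1/2 - 1/3 + 1/4 - 1/5 + 1/6 - 1/7 + 1/8 ± ...
= -0.6456
(Full series converges to -ln(2) ≈ -0.6931)

S_10 = -0.6456


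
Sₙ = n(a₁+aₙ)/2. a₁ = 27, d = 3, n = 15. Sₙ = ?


aₙ = 27 + (15-1)×3 = 69
Sₙ = n(a₁+aₙ)/2 = 15×(27+69)/2
= 15×96/2 = 720

S_15 = 720


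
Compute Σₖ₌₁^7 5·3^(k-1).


Sₙ = 5×(3^7 - 1)/(3 - 1)
= 5×(2187 - 1)/2
= 5×2186/2
= 5465

S_7 = 5465


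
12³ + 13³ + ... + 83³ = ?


Σₖ₌12^83 k³ = [83·84/2]² − [11·12/2]²
= 12152196 − 4356 = 12147840

Σk³ = 12147840


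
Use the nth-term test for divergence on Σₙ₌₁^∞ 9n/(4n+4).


lim(n→∞) 9n/(4n+4) = 9/4 = 9/4  (divide numerator and denominator by n)
lim aₙ = 9/4 ≠ 0 → series DIVERGES

Diverges (lim aₙ = 9/4 ≠ 0)


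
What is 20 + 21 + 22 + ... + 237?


Σₖ₌20^237 k = Σₖ₌₁^237 k − Σₖ₌₁^19 k
= 237·238/2 − 19·20/2
= 28203 − 190 = 28013

Σk = 28013


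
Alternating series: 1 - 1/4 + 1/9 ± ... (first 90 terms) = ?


S = 1 - 1/4 + 1/9 - 1/16 + 1/25 - 1/36 + 1/49 - 1/64 ± ...
= 0.8224
(Full series converges to +π²/12 ≈ +0.8225)

S_90 = 0.8224


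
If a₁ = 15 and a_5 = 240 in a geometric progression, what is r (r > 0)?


r^(n-1) = aₙ/a₁
r^4 = 240/15 = 16
r = 16^(1/4)
= ±2; taking r > 0 gives r = 2

r = 2


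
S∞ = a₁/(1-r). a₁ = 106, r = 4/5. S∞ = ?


S∞ = a₁/(1-r) = 106/(1 - 4/5)
= 106/(1/5)
= 530

S∞ = 530


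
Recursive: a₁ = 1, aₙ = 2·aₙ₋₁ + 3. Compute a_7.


Computing step by step:
a_1 = 1
a_2 = 5
a_3 = 13
a_4 = 29
a_5 = 61
a_6 = 125
a_7 = 253


a_7 = 253


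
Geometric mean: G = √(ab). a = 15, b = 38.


GM = √(15×38) = √570 = 23.8747

GM = 23.8747


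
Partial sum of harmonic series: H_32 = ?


H_32 = 1/1 + 1/2 + 1/3 + ... + 1/32
= 586061125622639/144403552893600
≈ 4.0585

H_32 = 586061125622639/144403552893600 ≈ 4.0585


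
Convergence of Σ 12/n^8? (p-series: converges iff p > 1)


p-series test: Σ c/n^p converges if p > 1, diverges if p ≤ 1 (constant c > 0 doesn't affect convergence).
p = 8
8 > 1 → CONVERGES

Converges (p = 8 > 1)


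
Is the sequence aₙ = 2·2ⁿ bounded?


aₙ = 2·2ⁿ → as n→∞, aₙ→∞ (since base 2 > 1)
No finite upper bound exists
The sequence is UNBOUNDED

Unbounded (aₙ → ∞ as n → ∞)


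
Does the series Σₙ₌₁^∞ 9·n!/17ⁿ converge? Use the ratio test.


aₙ = 9·n!/17^n
a_{n+1}/aₙ = (n+1)!/17^(n+1) × 17^n/n!  (constant 9 cancels)
= (n+1)/17
L = lim(n→∞) (n+1)/17 = ∞
L > 1 → series DIVERGES

Diverges (ratio test: L = ∞ > 1)


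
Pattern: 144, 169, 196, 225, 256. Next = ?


Pattern: perfect squares: n²
Terms: 144, 169, 196, 225, 256
Next term = 289

Next term = 289


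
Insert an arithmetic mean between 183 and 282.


AM = (183 + 282)/2 = 465/2 = 232.5

AM = 232.5


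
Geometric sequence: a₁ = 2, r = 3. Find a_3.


aₙ = a₁·r^(n-1)
= 2×3^2
= 2×9
= 18

a_3 = 18


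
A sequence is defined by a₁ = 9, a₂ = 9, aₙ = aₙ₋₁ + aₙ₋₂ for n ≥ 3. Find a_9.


Computing iteratively: 9, 9, 18, 27, 45, 72, 117, 189, 306
a_9 = 306

a_9 = 306


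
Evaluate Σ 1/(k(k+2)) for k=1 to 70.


1/(k(k+2)) = (1/2)·(1/k - 1/(k+2)) (partial fractions)
Telescoping: Σ = (1/2)·(1 + 1/2 - 1/71 - 1/72) = 7525/10224

Sum = 7525/10224


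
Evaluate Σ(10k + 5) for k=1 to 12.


Σ(10k+5) = 10·Σk + 5·n
= 10·78 + 5·12
= 780 + 60 = 840

Σ = 840


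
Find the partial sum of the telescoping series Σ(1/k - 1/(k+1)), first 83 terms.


Telescoping: adjacent terms cancel.
= 1/1 - 1/84
= 1 - 1/84 = 83/84

Sum = 83/84


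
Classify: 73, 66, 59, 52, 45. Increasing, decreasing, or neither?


Differences: -7, -7, -7, -7
All differences < 0 → strictly DECREASING

Monotonically decreasing


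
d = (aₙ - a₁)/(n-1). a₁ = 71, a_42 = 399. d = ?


d = (aₙ - a₁)/(n-1)
= (399 - 71)/(42-1)
= 328/41 = 8

d = 8


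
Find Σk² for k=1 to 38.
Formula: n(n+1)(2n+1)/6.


n = 38
n(n+1)(2n+1)/6 = 38×39×77/6
= 114114/6 = 19019

Σk² = 19019


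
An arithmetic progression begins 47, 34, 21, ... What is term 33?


aₙ = a₁ + (n-1)d
= 47 + (33-1)×-13
= 47 - 416
= -369

a_33 = -369


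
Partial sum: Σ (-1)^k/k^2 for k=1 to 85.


S = -1 + 1/4 - 1/9 + 1/16 - 1/25 + 1/36 - 1/49 + 1/64 ± ...
= -0.8225
(Full series converges to -π²/12 ≈ -0.8225)

S_85 = -0.8225


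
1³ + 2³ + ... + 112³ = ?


n(n+1)/2 = 112×113/2 = 6328
Σk³ = 6328² = 40043584

Σk³ = 40043584


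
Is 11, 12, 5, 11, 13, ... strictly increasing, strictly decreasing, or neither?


Differences: 1, -7, 6, 2
Difference at position 1 is +1 (> 0) but position 2 is -7 (< 0) — sequence both rises and falls
→ NOT monotonic

Not monotonic


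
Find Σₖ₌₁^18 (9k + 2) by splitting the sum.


Σ(9k+2) = 9·Σk + 2·n
= 9·171 + 2·18
= 1539 + 36 = 1575

Σ = 1575


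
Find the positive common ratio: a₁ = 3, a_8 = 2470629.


r^(n-1) = aₙ/a₁
r^7 = 2470629/3 = 823543
r = 823543^(1/7)
= 7

r = 7


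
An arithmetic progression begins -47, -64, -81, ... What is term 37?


aₙ = a₁ + (n-1)d
= -47 + (37-1)×-17
= -47 - 612
= -659

a_37 = -659


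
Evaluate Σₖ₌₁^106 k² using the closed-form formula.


n = 106
n(n+1)(2n+1)/6 = 106×107×213/6
= 2415846/6 = 402641

Σk² = 402641


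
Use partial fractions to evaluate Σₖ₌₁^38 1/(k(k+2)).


1/(k(k+2)) = (1/2)·(1/k - 1/(k+2)) (partial fractions)
Telescoping: Σ = (1/2)·(1 + 1/2 - 1/39 - 1/40) = 2261/3120

Sum = 2261/3120


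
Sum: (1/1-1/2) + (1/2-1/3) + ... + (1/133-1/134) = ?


Telescoping: adjacent terms cancel.
= 1/1 - 1/134
= 1 - 1/134 = 133/134

Sum = 133/134


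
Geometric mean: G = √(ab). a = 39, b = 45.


GM = √(39×45) = √1755 = 41.8927

GM = 41.8927


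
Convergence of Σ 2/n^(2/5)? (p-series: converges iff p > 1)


p-series test: Σ c/n^p converges if p > 1, diverges if p ≤ 1 (constant c > 0 doesn't affect convergence).
p = 2/5
2/5 ≤ 1 → DIVERGES

Diverges (p = 2/5 ≤ 1)


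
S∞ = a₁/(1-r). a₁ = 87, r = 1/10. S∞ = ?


S∞ = a₁/(1-r) = 87/(1 - 1/10)
= 87/(9/10)
= 290/3

S∞ = 290/3


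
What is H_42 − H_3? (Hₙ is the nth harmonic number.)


Σₖ₌4^42 1/k = 1/4 + 1/5 + 1/6 + ... + 1/42
= 7093594186011419/2844937529085600
≈ 2.4934

Sum = 7093594186011419/2844937529085600 ≈ 2.4934


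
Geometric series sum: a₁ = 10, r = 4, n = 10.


Sₙ = 10×(4^10 - 1)/(4 - 1)
= 10×(1048576 - 1)/3
= 10×1048575/3
= 3495250

S_10 = 3495250


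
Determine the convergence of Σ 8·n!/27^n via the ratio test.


aₙ = 8·n!/27^n
a_{n+1}/aₙ = (n+1)!/27^(n+1) × 27^n/n!  (constant 8 cancels)
= (n+1)/27
L = lim(n→∞) (n+1)/27 = ∞
L > 1 → series DIVERGES

Diverges (ratio test: L = ∞ > 1)


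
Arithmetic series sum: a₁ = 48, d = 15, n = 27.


aₙ = 48 + (27-1)×15 = 438
Sₙ = n(a₁+aₙ)/2 = 27×(48+438)/2
= 27×486/2 = 6561

S_27 = 6561


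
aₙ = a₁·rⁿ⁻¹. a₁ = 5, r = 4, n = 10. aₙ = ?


aₙ = a₁·r^(n-1)
= 5×4^9
= 5×262144
= 1310720

a_10 = 1310720


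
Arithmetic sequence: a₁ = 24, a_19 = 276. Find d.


d = (aₙ - a₁)/(n-1)
= (276 - 24)/(19-1)
= 252/18 = 14

d = 14


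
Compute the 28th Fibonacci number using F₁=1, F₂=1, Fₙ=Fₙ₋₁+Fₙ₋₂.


Fibonacci sequence: 1, 1, 2, 3, 5, 8, 13, 21, 34, 55, 89, ...
F(28) = 317811

F(28) = 317811


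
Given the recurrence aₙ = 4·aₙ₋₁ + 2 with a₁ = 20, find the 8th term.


Computing step by step:
a_1 = 20
a_2 = 82
a_3 = 330
a_4 = 1322
a_5 = 5290
a_6 = 21162
a_7 = 84650
a_8 = 338602


a_8 = 338602


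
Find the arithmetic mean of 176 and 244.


AM = (176 + 244)/2 = 420/2 = 210

AM = 210


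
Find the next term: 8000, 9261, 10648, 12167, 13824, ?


Pattern: perfect cubes: n³
Terms: 8000, 9261, 10648, 12167, 13824
Next term = 15625

Next term = 15625


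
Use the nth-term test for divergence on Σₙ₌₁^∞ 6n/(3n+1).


lim(n→∞) 6n/(3n+1) = 6/3 = 2  (divide numerator and denominator by n)
lim aₙ = 2 ≠ 0 → series DIVERGES

Diverges (lim aₙ = 2 ≠ 0)


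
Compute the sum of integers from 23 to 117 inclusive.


Σₖ₌23^117 k = Σₖ₌₁^117 k − Σₖ₌₁^22 k
= 117·118/2 − 22·23/2
= 6903 − 253 = 6650

Σk = 6650


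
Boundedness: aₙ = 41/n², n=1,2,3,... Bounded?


a₁ = 41, a₂ = 41/4, a₃ = 41/9, ...
0 < aₙ ≤ 41 for all n ≥ 1
The sequence IS bounded

Bounded (0 < aₙ ≤ 41)


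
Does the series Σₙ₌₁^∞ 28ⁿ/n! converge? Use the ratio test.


aₙ = 28^n/n!
a_{n+1}/aₙ = 28^(n+1)/(n+1)! × n!/28^n
= 28/(n+1)
L = lim(n→∞) 28/(n+1) = 0
L < 1 → series CONVERGES

Converges (ratio test: L = 0 < 1)


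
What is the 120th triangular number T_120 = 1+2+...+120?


n(n+1)/2 = 120×121/2 = 14520/2 = 7260

Σk = 7260


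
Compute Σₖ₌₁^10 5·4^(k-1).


Sₙ = 5×(4^10 - 1)/(4 - 1)
= 5×(1048576 - 1)/3
= 5×1048575/3
= 1747625

S_10 = 1747625


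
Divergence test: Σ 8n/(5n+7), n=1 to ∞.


lim(n→∞) 8n/(5n+7) = 8/5 = 8/5  (divide numerator and denominator by n)
lim aₙ = 8/5 ≠ 0 → series DIVERGES

Diverges (lim aₙ = 8/5 ≠ 0)


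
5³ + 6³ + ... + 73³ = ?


Σₖ₌5^73 k³ = [73·74/2]² − [4·5/2]²
= 7295401 − 100 = 7295301

Σk³ = 7295301


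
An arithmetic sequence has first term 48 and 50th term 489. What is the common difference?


d = (aₙ - a₁)/(n-1)
= (489 - 48)/(50-1)
= 441/49 = 9

d = 9


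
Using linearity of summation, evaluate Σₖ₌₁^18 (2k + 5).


Σ(2k+5) = 2·Σk + 5·n
= 2·171 + 5·18
= 342 + 90 = 432

Σ = 432


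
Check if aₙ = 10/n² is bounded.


a₁ = 10, a₂ = 10/4, a₃ = 10/9, ...
0 < aₙ ≤ 10 for all n ≥ 1
The sequence IS bounded

Bounded (0 < aₙ ≤ 10)


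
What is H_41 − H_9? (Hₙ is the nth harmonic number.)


Σₖ₌10^41 1/k = 1/10 + 1/11 + 1/12 + ... + 1/41
= 4193338427193599/2844937529085600
≈ 1.474

Sum = 4193338427193599/2844937529085600 ≈ 1.474


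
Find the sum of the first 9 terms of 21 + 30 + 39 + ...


aₙ = 21 + (9-1)×9 = 93
Sₙ = n(a₁+aₙ)/2 = 9×(21+93)/2
= 9×114/2 = 513

S_9 = 513


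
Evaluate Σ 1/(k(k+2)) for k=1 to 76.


1/(k(k+2)) = (1/2)·(1/k - 1/(k+2)) (partial fractions)
Telescoping: Σ = (1/2)·(1 + 1/2 - 1/77 - 1/78) = 4427/6006

Sum = 4427/6006


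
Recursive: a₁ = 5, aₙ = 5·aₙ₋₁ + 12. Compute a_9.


Computing step by step:
a_1 = 5
a_2 = 37
a_3 = 197
a_4 = 997
a_5 = 4997
a_6 = 24997
a_7 = 124997
a_8 = 624997
a_9 = 3124997


a_9 = 3124997


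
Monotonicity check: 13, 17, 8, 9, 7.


Differences: 4, -9, 1, -2
Difference at position 1 is +4 (> 0) but position 2 is -9 (< 0) — sequence both rises and falls
→ NOT monotonic

Not monotonic


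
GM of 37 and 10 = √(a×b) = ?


GM = √(37×10) = √370 = 19.2354

GM = 19.2354


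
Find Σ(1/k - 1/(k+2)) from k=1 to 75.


Telescoping with gap 2: two head and two tail terms survive.
= (1 + 1/2) - (1/76 + 1/77)
= 3/2 - 1/76 - 1/77 = 8625/5852

Sum = 8625/5852


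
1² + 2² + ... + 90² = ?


n = 90
n(n+1)(2n+1)/6 = 90×91×181/6
= 1482390/6 = 247065

Σk² = 247065


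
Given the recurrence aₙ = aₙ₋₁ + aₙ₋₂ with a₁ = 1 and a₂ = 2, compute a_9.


Computing iteratively: 1, 2, 3, 5, 8, 13, 21, 34, 55
a_9 = 55

a_9 = 55


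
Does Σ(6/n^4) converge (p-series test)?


p-series test: Σ c/n^p converges if p > 1, diverges if p ≤ 1 (constant c > 0 doesn't affect convergence).
p = 4
4 > 1 → CONVERGES

Converges (p = 4 > 1)


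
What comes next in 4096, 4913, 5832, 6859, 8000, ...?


Pattern: perfect cubes: n³
Terms: 4096, 4913, 5832, 6859, 8000
Next term = 9261

Next term = 9261


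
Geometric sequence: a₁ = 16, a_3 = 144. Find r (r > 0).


r^(n-1) = aₙ/a₁
r^2 = 144/16 = 9
r = 9^(1/2)
= ±3; taking r > 0 gives r = 3

r = 3


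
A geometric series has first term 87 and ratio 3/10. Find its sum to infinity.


S∞ = a₁/(1-r) = 87/(1 - 3/10)
= 87/(7/10)
= 870/7

S∞ = 870/7


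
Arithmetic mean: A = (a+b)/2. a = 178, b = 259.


AM = (178 + 259)/2 = 437/2 = 218.5

AM = 218.5


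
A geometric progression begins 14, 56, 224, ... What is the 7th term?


aₙ = a₁·r^(n-1)
= 14×4^6
= 14×4096
= 57344

a_7 = 57344


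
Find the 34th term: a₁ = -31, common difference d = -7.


aₙ = a₁ + (n-1)d
= -31 + (34-1)×-7
= -31 - 231
= -262

a_34 = -262


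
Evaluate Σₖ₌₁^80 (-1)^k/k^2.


S = -1 + 1/4 - 1/9 + 1/16 - 1/25 + 1/36 - 1/49 + 1/64 ± ...
= -0.8224
(Full series converges to -π²/12 ≈ -0.8225)

S_80 = -0.8224


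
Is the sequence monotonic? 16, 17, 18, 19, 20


Differences: 1, 1, 1, 1
All differences > 0 → strictly INCREASING

Monotonically increasing


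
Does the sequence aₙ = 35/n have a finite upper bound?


a₁ = 35, a₂ = 35/2, a₃ = 35/3, ...
0 < aₙ ≤ 35 for all n ≥ 1
Lower bound: 0, Upper bound: 35
The sequence IS bounded

Bounded (0 < aₙ ≤ 35)


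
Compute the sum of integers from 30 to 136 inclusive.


Σₖ₌30^136 k = Σₖ₌₁^136 k − Σₖ₌₁^29 k
= 136·137/2 − 29·30/2
= 9316 − 435 = 8881

Σk = 8881


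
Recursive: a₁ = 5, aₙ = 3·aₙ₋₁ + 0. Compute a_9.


Computing step by step:
a_1 = 5
a_2 = 15
a_3 = 45
a_4 = 135
a_5 = 405
a_6 = 1215
a_7 = 3645
a_8 = 10935
a_9 = 32805


a_9 = 32805


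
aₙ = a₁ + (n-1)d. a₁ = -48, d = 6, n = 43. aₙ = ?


aₙ = a₁ + (n-1)d
= -48 + (43-1)×6
= -48 + 252
= 204

a_43 = 204


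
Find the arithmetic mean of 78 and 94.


AM = (78 + 94)/2 = 172/2 = 86

AM = 86


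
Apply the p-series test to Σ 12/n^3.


p-series test: Σ c/n^p converges if p > 1, diverges if p ≤ 1 (constant c > 0 doesn't affect convergence).
p = 3
3 > 1 → CONVERGES

Converges (p = 3 > 1)


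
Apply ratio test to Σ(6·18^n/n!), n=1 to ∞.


aₙ = 6·18^n/n!
a_{n+1}/aₙ = 18^(n+1)/(n+1)! × n!/18^n  (constant 6 cancels)
= 18/(n+1)
L = lim(n→∞) 18/(n+1) = 0
L < 1 → series CONVERGES

Converges (ratio test: L = 0 < 1)


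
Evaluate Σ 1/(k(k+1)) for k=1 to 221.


1/(k(k+1)) = 1/k - 1/(k+1) (partial fractions)
Telescoping: Σ = 1 - 1/222 = 221/222

Sum = 221/222


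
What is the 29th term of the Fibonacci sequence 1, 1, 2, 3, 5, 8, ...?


Fibonacci sequence: 1, 1, 2, 3, 5, 8, 13, 21, 34, 55, 89, ...
F(29) = 514229

F(29) = 514229


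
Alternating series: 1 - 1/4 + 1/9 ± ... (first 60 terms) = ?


S = 1 - 1/4 + 1/9 - 1/16 + 1/25 - 1/36 + 1/49 - 1/64 ± ...
= 0.8223
(Full series converges to +π²/12 ≈ +0.8225)

S_60 = 0.8223


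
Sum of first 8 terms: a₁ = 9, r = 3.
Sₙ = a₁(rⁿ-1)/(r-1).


Sₙ = 9×(3^8 - 1)/(3 - 1)
= 9×(6561 - 1)/2
= 9×6560/2
= 29520

S_8 = 29520


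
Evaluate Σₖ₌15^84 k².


Σₖ₌15^84 k² = Σₖ₌₁^84 k² − Σₖ₌₁^14 k²
= 84·85·169/6 − 14·15·29/6
= 201110 − 1015 = 200095

Σk² = 200095


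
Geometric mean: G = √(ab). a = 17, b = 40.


GM = √(17×40) = √680 = 26.0768

GM = 26.0768


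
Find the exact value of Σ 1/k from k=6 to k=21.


Σₖ₌6^21 1/k = 1/6 + 1/7 + 1/8 + ... + 1/21
= 105689791/77597520
≈ 1.362

Sum = 105689791/77597520 ≈ 1.362


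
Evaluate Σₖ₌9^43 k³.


Σₖ₌9^43 k³ = [43·44/2]² − [8·9/2]²
= 894916 − 1296 = 893620

Σk³ = 893620


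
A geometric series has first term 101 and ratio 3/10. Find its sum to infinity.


S∞ = a₁/(1-r) = 101/(1 - 3/10)
= 101/(7/10)
= 1010/7

S∞ = 1010/7


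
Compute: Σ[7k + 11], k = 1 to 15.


Σ(7k+11) = 7·Σk + 11·n
= 7·120 + 11·15
= 840 + 165 = 1005

Σ = 1005


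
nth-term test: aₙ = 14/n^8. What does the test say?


lim(n→∞) 14/n^8 = 0
lim aₙ = 0 → nth-term test is INCONCLUSIVE
(Need other tests; this is actually a convergent p-series with p=8 > 1)

Inconclusive (lim aₙ = 0; need another test)


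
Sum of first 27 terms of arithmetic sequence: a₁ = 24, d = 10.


aₙ = 24 + (27-1)×10 = 284
Sₙ = n(a₁+aₙ)/2 = 27×(24+284)/2
= 27×308/2 = 4158

S_27 = 4158


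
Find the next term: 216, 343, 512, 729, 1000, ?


Pattern: perfect cubes: n³
Terms: 216, 343, 512, 729, 1000
Next term = 1331

Next term = 1331


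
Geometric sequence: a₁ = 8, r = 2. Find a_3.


aₙ = a₁·r^(n-1)
= 8×2^2
= 8×4
= 32

a_3 = 32


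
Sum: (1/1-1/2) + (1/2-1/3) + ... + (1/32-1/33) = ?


Telescoping: adjacent terms cancel.
= 1/1 - 1/33
= 1 - 1/33 = 32/33

Sum = 32/33


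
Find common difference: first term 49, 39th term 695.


d = (aₙ - a₁)/(n-1)
= (695 - 49)/(39-1)
= 646/38 = 17

d = 17


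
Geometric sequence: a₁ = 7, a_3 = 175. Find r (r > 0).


r^(n-1) = aₙ/a₁
r^2 = 175/7 = 25
r = 25^(1/2)
= ±5; taking r > 0 gives r = 5

r = 5


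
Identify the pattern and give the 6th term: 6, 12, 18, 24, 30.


Pattern: arithmetic (d=6)
Terms: 6, 12, 18, 24, 30
Next term = 36

Next term = 36


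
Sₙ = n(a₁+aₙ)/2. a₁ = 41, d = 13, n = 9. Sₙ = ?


aₙ = 41 + (9-1)×13 = 145
Sₙ = n(a₁+aₙ)/2 = 9×(41+145)/2
= 9×186/2 = 837

S_9 = 837


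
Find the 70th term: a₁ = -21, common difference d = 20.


aₙ = a₁ + (n-1)d
= -21 + (70-1)×20
= -21 + 1380
= 1359

a_70 = 1359


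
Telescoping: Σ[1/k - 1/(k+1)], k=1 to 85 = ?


Telescoping: adjacent terms cancel.
= 1/1 - 1/86
= 1 - 1/86 = 85/86

Sum = 85/86


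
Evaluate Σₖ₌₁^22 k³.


n(n+1)/2 = 22×23/2 = 253
Σk³ = 253² = 64009

Σk³ = 64009


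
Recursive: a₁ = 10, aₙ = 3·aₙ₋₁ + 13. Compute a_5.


Computing step by step:
a_1 = 10
a_2 = 43
a_3 = 142
a_4 = 439
a_5 = 1330


a_5 = 1330


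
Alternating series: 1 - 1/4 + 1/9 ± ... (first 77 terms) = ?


S = 1 - 1/4 + 1/9 - 1/16 + 1/25 - 1/36 + 1/49 - 1/64 ± ...
= 0.8226
(Full series converges to +π²/12 ≈ +0.8225)

S_77 = 0.8226


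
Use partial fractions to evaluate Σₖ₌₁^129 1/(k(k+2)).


1/(k(k+2)) = (1/2)·(1/k - 1/(k+2)) (partial fractions)
Telescoping: Σ = (1/2)·(1 + 1/2 - 1/130 - 1/131) = 6321/8515

Sum = 6321/8515


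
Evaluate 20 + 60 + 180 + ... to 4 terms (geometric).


Sₙ = 20×(3^4 - 1)/(3 - 1)
= 20×(81 - 1)/2
= 20×80/2
= 800

S_4 = 800


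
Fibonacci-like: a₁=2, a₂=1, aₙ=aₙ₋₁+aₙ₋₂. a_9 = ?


Computing iteratively: 2, 1, 3, 4, 7, 11, 18, 29, 47
a_9 = 47

a_9 = 47


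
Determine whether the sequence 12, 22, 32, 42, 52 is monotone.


Differences: 10, 10, 10, 10
All differences > 0 → strictly INCREASING

Monotonically increasing


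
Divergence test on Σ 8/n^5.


lim(n→∞) 8/n^5 = 0
lim aₙ = 0 → nth-term test is INCONCLUSIVE
(Need other tests; this is actually a convergent p-series with p=5 > 1)

Inconclusive (lim aₙ = 0; need another test)


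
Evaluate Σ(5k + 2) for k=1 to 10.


Σ(5k+2) = 5·Σk + 2·n
= 5·55 + 2·10
= 275 + 20 = 295

Σ = 295


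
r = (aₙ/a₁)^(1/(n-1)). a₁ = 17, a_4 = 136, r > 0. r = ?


r^(n-1) = aₙ/a₁
r^3 = 136/17 = 8
r = 8^(1/3)
= 2

r = 2


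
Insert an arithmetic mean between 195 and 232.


AM = (195 + 232)/2 = 427/2 = 213.5

AM = 213.5


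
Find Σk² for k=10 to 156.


Σₖ₌10^156 k² = Σₖ₌₁^156 k² − Σₖ₌₁^9 k²
= 156·157·313/6 − 9·10·19/6
= 1277666 − 285 = 1277381

Σk² = 1277381


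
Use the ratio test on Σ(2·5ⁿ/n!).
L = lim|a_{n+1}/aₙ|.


aₙ = 2·5^n/n!
a_{n+1}/aₙ = 5^(n+1)/(n+1)! × n!/5^n  (constant 2 cancels)
= 5/(n+1)
L = lim(n→∞) 5/(n+1) = 0
L < 1 → series CONVERGES

Converges (ratio test: L = 0 < 1)


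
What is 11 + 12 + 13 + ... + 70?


Σₖ₌11^70 k = Σₖ₌₁^70 k − Σₖ₌₁^10 k
= 70·71/2 − 10·11/2
= 2485 − 55 = 2430

Σk = 2430


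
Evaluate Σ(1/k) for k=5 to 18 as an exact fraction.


Σₖ₌5^18 1/k = 1/5 + 1/6 + 1/7 + ... + 1/18
= 5765801/4084080
≈ 1.4118

Sum = 5765801/4084080 ≈ 1.4118


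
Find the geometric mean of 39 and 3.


GM = √(39×3) = √117 = 10.8167

GM = 10.8167


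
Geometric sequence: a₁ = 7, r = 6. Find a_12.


aₙ = a₁·r^(n-1)
= 7×6^11
= 7×362797056
= 2539579392

a_12 = 2539579392


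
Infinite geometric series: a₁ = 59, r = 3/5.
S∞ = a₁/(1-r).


S∞ = a₁/(1-r) = 59/(1 - 3/5)
= 59/(2/5)
= 295/2

S∞ = 295/2


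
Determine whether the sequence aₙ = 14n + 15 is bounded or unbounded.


aₙ = 14n + 15 → as n→∞, aₙ→∞
No finite upper bound exists
The sequence is UNBOUNDED

Unbounded (aₙ → ∞ as n → ∞)


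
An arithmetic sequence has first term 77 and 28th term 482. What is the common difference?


d = (aₙ - a₁)/(n-1)
= (482 - 77)/(28-1)
= 405/27 = 15

d = 15


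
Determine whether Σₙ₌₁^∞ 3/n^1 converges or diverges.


p-series test: Σ c/n^p converges if p > 1, diverges if p ≤ 1 (constant c > 0 doesn't affect convergence).
p = 1
1 ≤ 1 → DIVERGES

Diverges (p = 1 ≤ 1)


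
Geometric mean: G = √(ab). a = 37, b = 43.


GM = √(37×43) = √1591 = 39.8873

GM = 39.8873


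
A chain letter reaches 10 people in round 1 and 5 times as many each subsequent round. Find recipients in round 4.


aₙ = a₁·r^(n-1)
= 10×5^3
= 10×125
= 1250

a_4 = 1250


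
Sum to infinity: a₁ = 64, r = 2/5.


S∞ = a₁/(1-r) = 64/(1 - 2/5)
= 64/(3/5)
= 320/3

S∞ = 320/3


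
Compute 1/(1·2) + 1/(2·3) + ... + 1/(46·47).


1/(k(k+1)) = 1/k - 1/(k+1) (partial fractions)
Telescoping: Σ = 1 - 1/47 = 46/47

Sum = 46/47


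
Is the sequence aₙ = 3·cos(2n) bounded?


For all n, -1 ≤ cos(2n) ≤ 1, so -3 ≤ 3·cos(2n) ≤ 3
Lower bound: -3, Upper bound: 3
The sequence IS bounded

Bounded (-3 ≤ aₙ ≤ 3)


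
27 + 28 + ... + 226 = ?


Σₖ₌27^226 k = Σₖ₌₁^226 k − Σₖ₌₁^26 k
= 226·227/2 − 26·27/2
= 25651 − 351 = 25300

Σk = 25300


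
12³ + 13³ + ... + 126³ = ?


Σₖ₌12^126 k³ = [126·127/2]² − [11·12/2]²
= 64016001 − 4356 = 64011645

Σk³ = 64011645


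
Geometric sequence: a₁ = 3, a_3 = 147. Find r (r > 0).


r^(n-1) = aₙ/a₁
r^2 = 147/3 = 49
r = 49^(1/2)
= ±7; taking r > 0 gives r = 7

r = 7


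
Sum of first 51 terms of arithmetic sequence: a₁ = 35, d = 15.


aₙ = 35 + (51-1)×15 = 785
Sₙ = n(a₁+aₙ)/2 = 51×(35+785)/2
= 51×820/2 = 20910

S_51 = 20910


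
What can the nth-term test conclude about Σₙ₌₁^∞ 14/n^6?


lim(n→∞) 14/n^6 = 0
lim aₙ = 0 → nth-term test is INCONCLUSIVE
(Need other tests; this is actually a convergent p-series with p=6 > 1)

Inconclusive (lim aₙ = 0; need another test)


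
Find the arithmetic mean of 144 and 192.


AM = (144 + 192)/2 = 336/2 = 168

AM = 168


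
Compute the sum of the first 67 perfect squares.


n = 67
n(n+1)(2n+1)/6 = 67×68×135/6
= 615060/6 = 102510

Σk² = 102510


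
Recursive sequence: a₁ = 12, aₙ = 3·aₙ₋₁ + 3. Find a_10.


Computing step by step:
a_1 = 12
a_2 = 39
a_3 = 120
a_4 = 363
a_5 = 1092
a_6 = 3279
a_7 = 9840
a_8 = 29523
a_9 = 88572
a_10 = 265719


a_10 = 265719


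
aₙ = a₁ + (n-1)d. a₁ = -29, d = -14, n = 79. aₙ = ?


aₙ = a₁ + (n-1)d
= -29 + (79-1)×-14
= -29 - 1092
= -1121

a_79 = -1121


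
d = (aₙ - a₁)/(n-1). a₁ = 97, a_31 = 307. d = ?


d = (aₙ - a₁)/(n-1)
= (307 - 97)/(31-1)
= 210/30 = 7

d = 7


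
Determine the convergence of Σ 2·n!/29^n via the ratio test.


aₙ = 2·n!/29^n
a_{n+1}/aₙ = (n+1)!/29^(n+1) × 29^n/n!  (constant 2 cancels)
= (n+1)/29
L = lim(n→∞) (n+1)/29 = ∞
L > 1 → series DIVERGES

Diverges (ratio test: L = ∞ > 1)


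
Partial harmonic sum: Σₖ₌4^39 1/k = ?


Σₖ₌4^39 1/k = 1/4 + 1/5 + 1/6 + ... + 1/39
= 1175546778977833/485721041551200
≈ 2.4202

Sum = 1175546778977833/485721041551200 ≈ 2.4202


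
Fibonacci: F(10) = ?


Fibonacci sequence: 1, 1, 2, 3, 5, 8, 13, 21, 34, 55
F(10) = 55

F(10) = 55


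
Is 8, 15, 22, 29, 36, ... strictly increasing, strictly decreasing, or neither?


Differences: 7, 7, 7, 7
All differences > 0 → strictly INCREASING

Monotonically increasing


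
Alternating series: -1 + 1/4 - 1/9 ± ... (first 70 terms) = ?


S = -1 + 1/4 - 1/9 + 1/16 - 1/25 + 1/36 - 1/49 + 1/64 ± ...
= -0.8224
(Full series converges to -π²/12 ≈ -0.8225)

S_70 = -0.8224


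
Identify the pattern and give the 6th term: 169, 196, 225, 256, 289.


Pattern: perfect squares: n²
Terms: 169, 196, 225, 256, 289
Next term = 324

Next term = 324


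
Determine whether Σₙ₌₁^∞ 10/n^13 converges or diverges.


p-series test: Σ c/n^p converges if p > 1, diverges if p ≤ 1 (constant c > 0 doesn't affect convergence).
p = 13
13 > 1 → CONVERGES

Converges (p = 13 > 1)


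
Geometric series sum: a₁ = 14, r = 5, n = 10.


Sₙ = 14×(5^10 - 1)/(5 - 1)
= 14×(9765625 - 1)/4
= 14×9765624/4
= 34179684

S_10 = 34179684


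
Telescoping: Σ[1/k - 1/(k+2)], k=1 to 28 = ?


Telescoping with gap 2: two head and two tail terms survive.
= (1 + 1/2) - (1/29 + 1/30)
= 3/2 - 1/29 - 1/30 = 623/435

Sum = 623/435


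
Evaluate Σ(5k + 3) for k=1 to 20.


Σ(5k+3) = 5·Σk + 3·n
= 5·210 + 3·20
= 1050 + 60 = 1110

Σ = 1110


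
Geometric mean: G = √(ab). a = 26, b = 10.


GM = √(26×10) = √260 = 16.1245

GM = 16.1245


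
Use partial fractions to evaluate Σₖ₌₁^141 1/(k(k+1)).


1/(k(k+1)) = 1/k - 1/(k+1) (partial fractions)
Telescoping: Σ = 1 - 1/142 = 141/142

Sum = 141/142


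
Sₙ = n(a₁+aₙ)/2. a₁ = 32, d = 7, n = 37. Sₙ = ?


aₙ = 32 + (37-1)×7 = 284
Sₙ = n(a₁+aₙ)/2 = 37×(32+284)/2
= 37×316/2 = 5846

S_37 = 5846


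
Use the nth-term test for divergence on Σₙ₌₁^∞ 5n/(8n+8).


lim(n→∞) 5n/(8n+8) = 5/8 = 5/8  (divide numerator and denominator by n)
lim aₙ = 5/8 ≠ 0 → series DIVERGES

Diverges (lim aₙ = 5/8 ≠ 0)


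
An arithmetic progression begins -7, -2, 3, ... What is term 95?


aₙ = a₁ + (n-1)d
= -7 + (95-1)×5
= -7 + 470
= 463

a_95 = 463


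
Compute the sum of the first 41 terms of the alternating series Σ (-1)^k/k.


S = -1 + 1/2 - 1/3 + 1/4 - 1/5 + 1/6 - 1/7 + 1/8 ± ...
= -0.7052
(Full series converges to -ln(2) ≈ -0.6931)

S_41 = -0.7052


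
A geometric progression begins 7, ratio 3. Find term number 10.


aₙ = a₁·r^(n-1)
= 7×3^9
= 7×19683
= 137781

a_10 = 137781


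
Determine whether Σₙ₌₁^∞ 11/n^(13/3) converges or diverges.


p-series test: Σ c/n^p converges if p > 1, diverges if p ≤ 1 (constant c > 0 doesn't affect convergence).
p = 13/3
13/3 > 1 → CONVERGES

Converges (p = 13/3 > 1)


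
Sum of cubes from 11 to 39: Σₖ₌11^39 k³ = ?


Σₖ₌11^39 k³ = [39·40/2]² − [10·11/2]²
= 608400 − 3025 = 605375

Σk³ = 605375


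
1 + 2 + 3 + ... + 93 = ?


n(n+1)/2 = 93×94/2 = 8742/2 = 4371

Σk = 4371


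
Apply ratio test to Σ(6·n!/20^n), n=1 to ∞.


aₙ = 6·n!/20^n
a_{n+1}/aₙ = (n+1)!/20^(n+1) × 20^n/n!  (constant 6 cancels)
= (n+1)/20
L = lim(n→∞) (n+1)/20 = ∞
L > 1 → series DIVERGES

Diverges (ratio test: L = ∞ > 1)


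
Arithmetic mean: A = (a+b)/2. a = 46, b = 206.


AM = (46 + 206)/2 = 252/2 = 126

AM = 126


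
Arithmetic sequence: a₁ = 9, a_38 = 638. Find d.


d = (aₙ - a₁)/(n-1)
= (638 - 9)/(38-1)
= 629/37 = 17

d = 17


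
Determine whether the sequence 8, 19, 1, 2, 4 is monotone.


Differences: 11, -18, 1, 2
Difference at position 1 is +11 (> 0) but position 2 is -18 (< 0) — sequence both rises and falls
→ NOT monotonic

Not monotonic


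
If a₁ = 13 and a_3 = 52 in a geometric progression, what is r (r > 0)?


r^(n-1) = aₙ/a₁
r^2 = 52/13 = 4
r = 4^(1/2)
= ±2; taking r > 0 gives r = 2

r = 2


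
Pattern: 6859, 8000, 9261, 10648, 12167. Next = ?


Pattern: perfect cubes: n³
Terms: 6859, 8000, 9261, 10648, 12167
Next term = 13824

Next term = 13824


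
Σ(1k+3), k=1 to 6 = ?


Σ(1k+3) = 1·Σk + 3·n
= 1·21 + 3·6
= 21 + 18 = 39

Σ = 39


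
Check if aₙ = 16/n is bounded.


a₁ = 16, a₂ = 16/2, a₃ = 16/3, ...
0 < aₙ ≤ 16 for all n ≥ 1
Lower bound: 0, Upper bound: 16
The sequence IS bounded

Bounded (0 < aₙ ≤ 16)


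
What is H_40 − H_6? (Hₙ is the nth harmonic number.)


Σₖ₌7^40 1/k = 1/7 + 1/8 + 1/9 + ... + 1/40
= 888161829393373/485721041551200
≈ 1.8285

Sum = 888161829393373/485721041551200 ≈ 1.8285


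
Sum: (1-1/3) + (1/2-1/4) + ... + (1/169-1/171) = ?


Telescoping with gap 2: two head and two tail terms survive.
= (1 + 1/2) - (1/170 + 1/171)
= 3/2 - 1/170 - 1/171 = 21632/14535

Sum = 21632/14535


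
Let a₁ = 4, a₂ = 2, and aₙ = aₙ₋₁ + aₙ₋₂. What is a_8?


Computing iteratively: 4, 2, 6, 8, 14, 22, 36, 58
a_8 = 58

a_8 = 58


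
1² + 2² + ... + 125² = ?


n = 125
n(n+1)(2n+1)/6 = 125×126×251/6
= 3953250/6 = 658875

Σk² = 658875


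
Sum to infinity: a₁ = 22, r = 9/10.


S∞ = a₁/(1-r) = 22/(1 - 9/10)
= 22/(1/10)
= 220

S∞ = 220


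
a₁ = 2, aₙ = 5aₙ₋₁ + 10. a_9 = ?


Computing step by step:
a_1 = 2
a_2 = 20
a_3 = 110
a_4 = 560
a_5 = 2810
a_6 = 14060
a_7 = 70310
a_8 = 351560
a_9 = 1757810


a_9 = 1757810


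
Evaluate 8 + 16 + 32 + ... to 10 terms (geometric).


Sₙ = 8×(2^10 - 1)/(2 - 1)
= 8×(1024 - 1)/1
= 8×1023/1
= 8184

S_10 = 8184


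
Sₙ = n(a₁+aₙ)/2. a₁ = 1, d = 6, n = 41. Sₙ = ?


aₙ = 1 + (41-1)×6 = 241
Sₙ = n(a₁+aₙ)/2 = 41×(1+241)/2
= 41×242/2 = 4961

S_41 = 4961


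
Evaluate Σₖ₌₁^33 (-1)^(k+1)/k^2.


S = 1 - 1/4 + 1/9 - 1/16 + 1/25 - 1/36 + 1/49 - 1/64 ± ...
= 0.8229
(Full series converges to +π²/12 ≈ +0.8225)

S_33 = 0.8229


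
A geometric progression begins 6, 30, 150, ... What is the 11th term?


aₙ = a₁·r^(n-1)
= 6×5^10
= 6×9765625
= 58593750

a_11 = 58593750


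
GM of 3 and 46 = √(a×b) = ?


GM = √(3×46) = √138 = 11.7473

GM = 11.7473


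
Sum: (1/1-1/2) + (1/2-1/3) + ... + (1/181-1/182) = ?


Telescoping: adjacent terms cancel.
= 1/1 - 1/182
= 1 - 1/182 = 181/182

Sum = 181/182


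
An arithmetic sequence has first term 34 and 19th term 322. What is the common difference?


d = (aₙ - a₁)/(n-1)
= (322 - 34)/(19-1)
= 288/18 = 16

d = 16


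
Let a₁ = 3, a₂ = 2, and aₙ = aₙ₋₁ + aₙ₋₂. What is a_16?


Computing iteratively: 3, 2, 5, 7, 12, 19, 31, 50, 81, 131, 212, 343, ...
a_16 = 2351

a_16 = 2351


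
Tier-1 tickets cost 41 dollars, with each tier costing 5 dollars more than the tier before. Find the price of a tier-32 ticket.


aₙ = a₁ + (n-1)d
= 41 + (32-1)×5
= 41 + 155
= 196

a_32 = 196


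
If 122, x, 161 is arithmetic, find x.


AM = (122 + 161)/2 = 283/2 = 141.5

AM = 141.5


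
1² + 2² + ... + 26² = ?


n = 26
n(n+1)(2n+1)/6 = 26×27×53/6
= 37206/6 = 6201

Σk² = 6201


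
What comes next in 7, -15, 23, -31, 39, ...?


Pattern: alternating sign, magnitude arithmetic (d=8)
Terms: 7, -15, 23, -31, 39
Next term = -47

Next term = -47


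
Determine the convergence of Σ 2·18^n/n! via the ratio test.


aₙ = 2·18^n/n!
a_{n+1}/aₙ = 18^(n+1)/(n+1)! × n!/18^n  (constant 2 cancels)
= 18/(n+1)
L = lim(n→∞) 18/(n+1) = 0
L < 1 → series CONVERGES

Converges (ratio test: L = 0 < 1)


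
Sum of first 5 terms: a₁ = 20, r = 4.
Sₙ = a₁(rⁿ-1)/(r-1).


Sₙ = 20×(4^5 - 1)/(4 - 1)
= 20×(1024 - 1)/3
= 20×1023/3
= 6820

S_5 = 6820


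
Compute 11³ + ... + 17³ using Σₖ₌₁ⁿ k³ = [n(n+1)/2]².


Σₖ₌11^17 k³ = [17·18/2]² − [10·11/2]²
= 23409 − 3025 = 20384

Σk³ = 20384


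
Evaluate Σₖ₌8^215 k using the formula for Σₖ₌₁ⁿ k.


Σₖ₌8^215 k = Σₖ₌₁^215 k − Σₖ₌₁^7 k
= 215·216/2 − 7·8/2
= 23220 − 28 = 23192

Σk = 23192


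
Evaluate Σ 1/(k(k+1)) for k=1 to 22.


1/(k(k+1)) = 1/k - 1/(k+1) (partial fractions)
Telescoping: Σ = 1 - 1/23 = 22/23

Sum = 22/23


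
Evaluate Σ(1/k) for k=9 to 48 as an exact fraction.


Σₖ₌9^48 1/k = 1/9 + 1/10 + 1/11 + ... + 1/48
= 770750091290411102693/442720643463713815200
≈ 1.7409

Sum = 770750091290411102693/442720643463713815200 ≈ 1.7409


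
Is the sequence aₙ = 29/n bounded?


a₁ = 29, a₂ = 29/2, a₃ = 29/3, ...
0 < aₙ ≤ 29 for all n ≥ 1
Lower bound: 0, Upper bound: 29
The sequence IS bounded

Bounded (0 < aₙ ≤ 29)


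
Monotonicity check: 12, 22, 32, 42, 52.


Differences: 10, 10, 10, 10
All differences > 0 → strictly INCREASING

Monotonically increasing


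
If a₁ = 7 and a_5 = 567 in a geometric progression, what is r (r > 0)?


r^(n-1) = aₙ/a₁
r^4 = 567/7 = 81
r = 81^(1/4)
= ±3; taking r > 0 gives r = 3

r = 3


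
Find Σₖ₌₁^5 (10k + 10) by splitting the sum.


Σ(10k+10) = 10·Σk + 10·n
= 10·15 + 10·5
= 150 + 50 = 200

Σ = 200


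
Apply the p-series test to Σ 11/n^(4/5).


p-series test: Σ c/n^p converges if p > 1, diverges if p ≤ 1 (constant c > 0 doesn't affect convergence).
p = 4/5
4/5 ≤ 1 → DIVERGES

Diverges (p = 4/5 ≤ 1)
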